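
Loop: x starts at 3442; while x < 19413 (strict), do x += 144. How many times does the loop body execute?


Step 1: x goes from 3442 toward 19413 by 144; the body runs while x<19413, so iterations = ceil((bound-start)/step)
Step 2: Distance=15971
Step 3: ceil(15971/144)=111

111


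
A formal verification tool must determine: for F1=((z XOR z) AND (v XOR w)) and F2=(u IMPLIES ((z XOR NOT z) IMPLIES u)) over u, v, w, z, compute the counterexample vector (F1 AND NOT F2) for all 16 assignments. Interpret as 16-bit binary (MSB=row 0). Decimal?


F1 = ((z XOR z) AND (v XOR w))
F2 = (u IMPLIES ((z XOR NOT z) IMPLIES u))
Counterexample to F1=>F2 is where F1=1 and F2=0.
Evaluate each row (bits = u,v,w,z, MSB first):
  row 0 [0000]: F1=0 F2=1 -> F1&~F2 -> 0
  row 1 [0001]: F1=0 F2=1 -> F1&~F2 -> 0
  row 2 [0010]: F1=0 F2=1 -> F1&~F2 -> 0
  row 3 [0011]: F1=0 F2=1 -> F1&~F2 -> 0
  row 4 [0100]: F1=0 F2=1 -> F1&~F2 -> 0
  row 5 [0101]: F1=0 F2=1 -> F1&~F2 -> 0
  row 6 [0110]: F1=0 F2=1 -> F1&~F2 -> 0
  row 7 [0111]: F1=0 F2=1 -> F1&~F2 -> 0
  row 8 [1000]: F1=0 F2=1 -> F1&~F2 -> 0
  row 9 [1001]: F1=0 F2=1 -> F1&~F2 -> 0
  row 10 [1010]: F1=0 F2=1 -> F1&~F2 -> 0
  row 11 [1011]: F1=0 F2=1 -> F1&~F2 -> 0
  row 12 [1100]: F1=0 F2=1 -> F1&~F2 -> 0
  row 13 [1101]: F1=0 F2=1 -> F1&~F2 -> 0
  row 14 [1110]: F1=0 F2=1 -> F1&~F2 -> 0
  row 15 [1111]: F1=0 F2=1 -> F1&~F2 -> 0
Full result column, 4 rows per line (u,v fixed per line; w,z runs 00..11 left to right):
  rows 0-3 [u,v=00]: 0000  = hex 0
  rows 4-7 [u,v=01]: 0000  = hex 0
  rows 8-11 [u,v=10]: 0000  = hex 0
  rows 12-15 [u,v=11]: 0000  = hex 0
Counterexample vector (row 0 .. row 15) = 0000000000000000
Output column grouped in 4s = 0000 0000 0000 0000 = 0x0000
Convert to decimal digit by digit (value = value*16 + digit):
  0 -> 0
  0*16 + 0 = 0
  0*16 + 0 = 0
  0*16 + 0 = 0
Decimal = 0

0


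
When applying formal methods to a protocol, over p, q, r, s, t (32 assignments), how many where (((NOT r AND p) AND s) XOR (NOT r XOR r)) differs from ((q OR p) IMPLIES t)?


F1 = (((NOT r AND p) AND s) XOR (NOT r XOR r))
F2 = ((q OR p) IMPLIES t)
Evaluate both on each of 32 rows (bits = p,q,r,s,t):
  row 0 [00000]: F1=1 F2=1 -> 0
  row 1 [00001]: F1=1 F2=1 -> 0
  row 2 [00010]: F1=1 F2=1 -> 0
  row 3 [00011]: F1=1 F2=1 -> 0
  row 4 [00100]: F1=1 F2=1 -> 0
  row 5 [00101]: F1=1 F2=1 -> 0
  row 6 [00110]: F1=1 F2=1 -> 0
  row 7 [00111]: F1=1 F2=1 -> 0
  row 8 [01000]: F1=1 F2=0 (differ) -> 1
  row 9 [01001]: F1=1 F2=1 -> 0
  row 10 [01010]: F1=1 F2=0 (differ) -> 1
  row 11 [01011]: F1=1 F2=1 -> 0
  row 12 [01100]: F1=1 F2=0 (differ) -> 1
  row 13 [01101]: F1=1 F2=1 -> 0
  row 14 [01110]: F1=1 F2=0 (differ) -> 1
  row 15 [01111]: F1=1 F2=1 -> 0
  row 16 [10000]: F1=1 F2=0 (differ) -> 1
  row 17 [10001]: F1=1 F2=1 -> 0
  row 18 [10010]: F1=0 F2=0 -> 0
  row 19 [10011]: F1=0 F2=1 (differ) -> 1
  row 20 [10100]: F1=1 F2=0 (differ) -> 1
  row 21 [10101]: F1=1 F2=1 -> 0
  row 22 [10110]: F1=1 F2=0 (differ) -> 1
  row 23 [10111]: F1=1 F2=1 -> 0
  row 24 [11000]: F1=1 F2=0 (differ) -> 1
  row 25 [11001]: F1=1 F2=1 -> 0
  row 26 [11010]: F1=0 F2=0 -> 0
  row 27 [11011]: F1=0 F2=1 (differ) -> 1
  row 28 [11100]: F1=1 F2=0 (differ) -> 1
  row 29 [11101]: F1=1 F2=1 -> 0
  row 30 [11110]: F1=1 F2=0 (differ) -> 1
  row 31 [11111]: F1=1 F2=1 -> 0
Full result column, 8 rows per line (p,q fixed per line; r,s,t runs 000..111 left to right):
  rows 0-7 [p,q=00]: 00000000  (ones: 0)
  rows 8-15 [p,q=01]: 10101010  (ones: 4)
  rows 16-23 [p,q=10]: 10011010  (ones: 4)
  rows 24-31 [p,q=11]: 10011010  (ones: 4)
Disagreements = 0+4+4+4 = 12

12


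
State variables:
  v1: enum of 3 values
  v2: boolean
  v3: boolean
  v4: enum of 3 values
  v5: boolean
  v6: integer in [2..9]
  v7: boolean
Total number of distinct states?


State space = product of domain sizes of all variables.
Domain sizes:
  v1 (enum of 3 values): 3
  v2 (boolean): 2
  v3 (boolean): 2
  v4 (enum of 3 values): 3
  v5 (boolean): 2
  v6 (integer in [2..9]): 8
  v7 (boolean): 2
Product = 3 * 2 * 2 * 3 * 2 * 8 * 2 = 1152

1152


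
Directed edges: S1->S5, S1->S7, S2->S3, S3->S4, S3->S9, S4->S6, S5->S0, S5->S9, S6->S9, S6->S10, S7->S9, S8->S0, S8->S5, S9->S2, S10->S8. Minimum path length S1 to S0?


BFS layer-by-layer from S1:
  dist 0: {S1}
  dist 1: {S5, S7}
  dist 2: {S0, S9}
  -> S0 reached at distance 2
Shortest path length = 2

2


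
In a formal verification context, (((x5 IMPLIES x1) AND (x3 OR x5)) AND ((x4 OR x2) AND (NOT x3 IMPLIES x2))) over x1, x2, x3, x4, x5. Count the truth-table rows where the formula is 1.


Formula: (((x5 IMPLIES x1) AND (x3 OR x5)) AND ((x4 OR x2) AND (NOT x3 IMPLIES x2))) over 5 vars (32 rows)
Evaluate each row (x1, x2, x3, x4, x5 as bits, MSB first):
  row 0 [00000]: (((0 IMPLIES 0) AND (0 OR 0)) AND ((0 OR 0) AND (NOT 0 IMPLIES 0))) -> 0
  row 1 [00001]: (((1 IMPLIES 0) AND (0 OR 1)) AND ((0 OR 0) AND (NOT 0 IMPLIES 0))) -> 0
  row 2 [00010]: (((0 IMPLIES 0) AND (0 OR 0)) AND ((1 OR 0) AND (NOT 0 IMPLIES 0))) -> 0
  row 3 [00011]: (((1 IMPLIES 0) AND (0 OR 1)) AND ((1 OR 0) AND (NOT 0 IMPLIES 0))) -> 0
  row 4 [00100]: (((0 IMPLIES 0) AND (1 OR 0)) AND ((0 OR 0) AND (NOT 1 IMPLIES 0))) -> 0
  row 5 [00101]: (((1 IMPLIES 0) AND (1 OR 1)) AND ((0 OR 0) AND (NOT 1 IMPLIES 0))) -> 0
  row 6 [00110]: (((0 IMPLIES 0) AND (1 OR 0)) AND ((1 OR 0) AND (NOT 1 IMPLIES 0))) -> 1
  row 7 [00111]: (((1 IMPLIES 0) AND (1 OR 1)) AND ((1 OR 0) AND (NOT 1 IMPLIES 0))) -> 0
  row 8 [01000]: (((0 IMPLIES 0) AND (0 OR 0)) AND ((0 OR 1) AND (NOT 0 IMPLIES 1))) -> 0
  row 9 [01001]: (((1 IMPLIES 0) AND (0 OR 1)) AND ((0 OR 1) AND (NOT 0 IMPLIES 1))) -> 0
  row 10 [01010]: (((0 IMPLIES 0) AND (0 OR 0)) AND ((1 OR 1) AND (NOT 0 IMPLIES 1))) -> 0
  row 11 [01011]: (((1 IMPLIES 0) AND (0 OR 1)) AND ((1 OR 1) AND (NOT 0 IMPLIES 1))) -> 0
  row 12 [01100]: (((0 IMPLIES 0) AND (1 OR 0)) AND ((0 OR 1) AND (NOT 1 IMPLIES 1))) -> 1
  row 13 [01101]: (((1 IMPLIES 0) AND (1 OR 1)) AND ((0 OR 1) AND (NOT 1 IMPLIES 1))) -> 0
  row 14 [01110]: (((0 IMPLIES 0) AND (1 OR 0)) AND ((1 OR 1) AND (NOT 1 IMPLIES 1))) -> 1
  row 15 [01111]: (((1 IMPLIES 0) AND (1 OR 1)) AND ((1 OR 1) AND (NOT 1 IMPLIES 1))) -> 0
  row 16 [10000]: (((0 IMPLIES 1) AND (0 OR 0)) AND ((0 OR 0) AND (NOT 0 IMPLIES 0))) -> 0
  row 17 [10001]: (((1 IMPLIES 1) AND (0 OR 1)) AND ((0 OR 0) AND (NOT 0 IMPLIES 0))) -> 0
  row 18 [10010]: (((0 IMPLIES 1) AND (0 OR 0)) AND ((1 OR 0) AND (NOT 0 IMPLIES 0))) -> 0
  row 19 [10011]: (((1 IMPLIES 1) AND (0 OR 1)) AND ((1 OR 0) AND (NOT 0 IMPLIES 0))) -> 0
  row 20 [10100]: (((0 IMPLIES 1) AND (1 OR 0)) AND ((0 OR 0) AND (NOT 1 IMPLIES 0))) -> 0
  row 21 [10101]: (((1 IMPLIES 1) AND (1 OR 1)) AND ((0 OR 0) AND (NOT 1 IMPLIES 0))) -> 0
  row 22 [10110]: (((0 IMPLIES 1) AND (1 OR 0)) AND ((1 OR 0) AND (NOT 1 IMPLIES 0))) -> 1
  row 23 [10111]: (((1 IMPLIES 1) AND (1 OR 1)) AND ((1 OR 0) AND (NOT 1 IMPLIES 0))) -> 1
  row 24 [11000]: (((0 IMPLIES 1) AND (0 OR 0)) AND ((0 OR 1) AND (NOT 0 IMPLIES 1))) -> 0
  row 25 [11001]: (((1 IMPLIES 1) AND (0 OR 1)) AND ((0 OR 1) AND (NOT 0 IMPLIES 1))) -> 1
  row 26 [11010]: (((0 IMPLIES 1) AND (0 OR 0)) AND ((1 OR 1) AND (NOT 0 IMPLIES 1))) -> 0
  row 27 [11011]: (((1 IMPLIES 1) AND (0 OR 1)) AND ((1 OR 1) AND (NOT 0 IMPLIES 1))) -> 1
  row 28 [11100]: (((0 IMPLIES 1) AND (1 OR 0)) AND ((0 OR 1) AND (NOT 1 IMPLIES 1))) -> 1
  row 29 [11101]: (((1 IMPLIES 1) AND (1 OR 1)) AND ((0 OR 1) AND (NOT 1 IMPLIES 1))) -> 1
  row 30 [11110]: (((0 IMPLIES 1) AND (1 OR 0)) AND ((1 OR 1) AND (NOT 1 IMPLIES 1))) -> 1
  row 31 [11111]: (((1 IMPLIES 1) AND (1 OR 1)) AND ((1 OR 1) AND (NOT 1 IMPLIES 1))) -> 1
Full result column, 8 rows per line (x1,x2 fixed per line; x3,x4,x5 runs 000..111 left to right):
  rows 0-7 [x1,x2=00]: 00000010  (ones: 1)
  rows 8-15 [x1,x2=01]: 00001010  (ones: 2)
  rows 16-23 [x1,x2=10]: 00000011  (ones: 2)
  rows 24-31 [x1,x2=11]: 01011111  (ones: 6)
Count of 1-rows = 1+2+2+6 = 11

11


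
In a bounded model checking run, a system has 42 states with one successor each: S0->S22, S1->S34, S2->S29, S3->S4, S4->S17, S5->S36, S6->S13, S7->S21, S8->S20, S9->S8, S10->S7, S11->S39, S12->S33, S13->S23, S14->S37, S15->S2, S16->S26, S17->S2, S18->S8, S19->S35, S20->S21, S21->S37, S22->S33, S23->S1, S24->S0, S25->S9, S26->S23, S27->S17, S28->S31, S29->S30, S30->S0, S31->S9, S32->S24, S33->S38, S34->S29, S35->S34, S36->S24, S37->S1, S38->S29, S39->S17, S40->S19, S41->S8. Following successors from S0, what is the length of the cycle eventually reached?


Trace from S0 until a state repeats:
  S0 -> S22 -> S33 -> S38 -> S29 -> S30 -> S0
S0 first seen at step 0, revisited at step 6.
Cycle length = 6 - 0 = 6

6


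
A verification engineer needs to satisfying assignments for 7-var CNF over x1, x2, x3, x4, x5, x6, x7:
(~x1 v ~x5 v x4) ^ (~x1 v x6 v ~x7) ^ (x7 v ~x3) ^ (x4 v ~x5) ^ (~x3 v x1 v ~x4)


CNF with 5 clauses over 7 vars (128 assignments).
An assignment satisfies CNF iff every clause has >=1 true literal.
Check each row (bits = x1,x2,x3,x4,x5,x6,x7; clause T/F shown):
  row 0 [0000000]: clauses=TTTTT -> 1
  row 1 [0000001]: clauses=TTTTT -> 1
  row 2 [0000010]: clauses=TTTTT -> 1
  row 3 [0000011]: clauses=TTTTT -> 1
  row 4 [0000100]: clauses=TTTFT -> 0
  (every remaining row is evaluated the same way; all 128 results are listed next)
Full result column, 8 rows per line (x1,x2,x3,x4 fixed per line; x5,x6,x7 runs 000..111 left to right):
  rows 0-7 [x1,x2,x3,x4=0000]: 11110000  (ones: 4)
  rows 8-15 [x1,x2,x3,x4=0001]: 11111111  (ones: 8)
  rows 16-23 [x1,x2,x3,x4=0010]: 01010000  (ones: 2)
  rows 24-31 [x1,x2,x3,x4=0011]: 00000000  (ones: 0)
  rows 32-39 [x1,x2,x3,x4=0100]: 11110000  (ones: 4)
  rows 40-47 [x1,x2,x3,x4=0101]: 11111111  (ones: 8)
  rows 48-55 [x1,x2,x3,x4=0110]: 01010000  (ones: 2)
  rows 56-63 [x1,x2,x3,x4=0111]: 00000000  (ones: 0)
  rows 64-71 [x1,x2,x3,x4=1000]: 10110000  (ones: 3)
  rows 72-79 [x1,x2,x3,x4=1001]: 10111011  (ones: 6)
  rows 80-87 [x1,x2,x3,x4=1010]: 00010000  (ones: 1)
  rows 88-95 [x1,x2,x3,x4=1011]: 00010001  (ones: 2)
  rows 96-103 [x1,x2,x3,x4=1100]: 10110000  (ones: 3)
  rows 104-111 [x1,x2,x3,x4=1101]: 10111011  (ones: 6)
  rows 112-119 [x1,x2,x3,x4=1110]: 00010000  (ones: 1)
  rows 120-127 [x1,x2,x3,x4=1111]: 00010001  (ones: 2)
Satisfying assignments = 4+8+2+0+4+8+2+0+3+6+1+2+3+6+1+2 = 52

52


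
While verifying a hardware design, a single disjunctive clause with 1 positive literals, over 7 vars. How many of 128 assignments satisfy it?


Step 1: Total=2^7=128
Step 2: Unsat when all 1 false: 2^6=64
Step 3: Sat=128-64=64

64


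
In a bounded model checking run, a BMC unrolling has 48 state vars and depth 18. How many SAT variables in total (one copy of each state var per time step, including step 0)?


BMC unrolls to depth k, creating one copy of each state var for steps 0..k.
Step count = 18 + 1 = 19 (steps 0 through 18)
Vars per step = 48
Total = 48 * 19 = 912

912


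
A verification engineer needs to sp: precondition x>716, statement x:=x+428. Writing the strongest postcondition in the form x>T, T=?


Formula: sp(P, x:=E) = exists old_x. (x = E[old_x/x]) AND P[old_x/x] (old_x is the value of x before the assignment; eliminate old_x by solving x = E[old_x/x] for old_x)
Step 1: Precondition P: x>716, i.e. old_x > 716
Step 2: Assignment gives x = old_x + 428, so old_x = x - 428
Step 3: Substitute into P: x - 428 > 716
Step 4: Simplify: x > 716+428 = 1144

1144


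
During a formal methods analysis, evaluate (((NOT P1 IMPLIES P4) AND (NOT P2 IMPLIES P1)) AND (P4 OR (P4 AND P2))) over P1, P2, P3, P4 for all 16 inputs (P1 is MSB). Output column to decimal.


Formula: (((NOT P1 IMPLIES P4) AND (NOT P2 IMPLIES P1)) AND (P4 OR (P4 AND P2))) over P1, P2, P3, P4 (16 rows)
Evaluate each row (bits = P1,P2,P3,P4, MSB first):
  row 0 [0000]: (((NOT 0 IMPLIES 0) AND (NOT 0 IMPLIES 0)) AND (0 OR (0 AND 0))) -> 0
  row 1 [0001]: (((NOT 0 IMPLIES 1) AND (NOT 0 IMPLIES 0)) AND (1 OR (1 AND 0))) -> 0
  row 2 [0010]: (((NOT 0 IMPLIES 0) AND (NOT 0 IMPLIES 0)) AND (0 OR (0 AND 0))) -> 0
  row 3 [0011]: (((NOT 0 IMPLIES 1) AND (NOT 0 IMPLIES 0)) AND (1 OR (1 AND 0))) -> 0
  row 4 [0100]: (((NOT 0 IMPLIES 0) AND (NOT 1 IMPLIES 0)) AND (0 OR (0 AND 1))) -> 0
  row 5 [0101]: (((NOT 0 IMPLIES 1) AND (NOT 1 IMPLIES 0)) AND (1 OR (1 AND 1))) -> 1
  row 6 [0110]: (((NOT 0 IMPLIES 0) AND (NOT 1 IMPLIES 0)) AND (0 OR (0 AND 1))) -> 0
  row 7 [0111]: (((NOT 0 IMPLIES 1) AND (NOT 1 IMPLIES 0)) AND (1 OR (1 AND 1))) -> 1
  row 8 [1000]: (((NOT 1 IMPLIES 0) AND (NOT 0 IMPLIES 1)) AND (0 OR (0 AND 0))) -> 0
  row 9 [1001]: (((NOT 1 IMPLIES 1) AND (NOT 0 IMPLIES 1)) AND (1 OR (1 AND 0))) -> 1
  row 10 [1010]: (((NOT 1 IMPLIES 0) AND (NOT 0 IMPLIES 1)) AND (0 OR (0 AND 0))) -> 0
  row 11 [1011]: (((NOT 1 IMPLIES 1) AND (NOT 0 IMPLIES 1)) AND (1 OR (1 AND 0))) -> 1
  row 12 [1100]: (((NOT 1 IMPLIES 0) AND (NOT 1 IMPLIES 1)) AND (0 OR (0 AND 1))) -> 0
  row 13 [1101]: (((NOT 1 IMPLIES 1) AND (NOT 1 IMPLIES 1)) AND (1 OR (1 AND 1))) -> 1
  row 14 [1110]: (((NOT 1 IMPLIES 0) AND (NOT 1 IMPLIES 1)) AND (0 OR (0 AND 1))) -> 0
  row 15 [1111]: (((NOT 1 IMPLIES 1) AND (NOT 1 IMPLIES 1)) AND (1 OR (1 AND 1))) -> 1
Full result column, 4 rows per line (P1,P2 fixed per line; P3,P4 runs 00..11 left to right):
  rows 0-3 [P1,P2=00]: 0000  = hex 0
  rows 4-7 [P1,P2=01]: 0101  = hex 5
  rows 8-11 [P1,P2=10]: 0101  = hex 5
  rows 12-15 [P1,P2=11]: 0101  = hex 5
Output column (row 0 .. row 15) = 0000010101010101
Output column grouped in 4s = 0000 0101 0101 0101 = 0x0555
Convert to decimal digit by digit (value = value*16 + digit):
  0 -> 0
  0*16 + 5 = 5
  5*16 + 5 = 85
  85*16 + 5 = 1365
Decimal = 1365

1365


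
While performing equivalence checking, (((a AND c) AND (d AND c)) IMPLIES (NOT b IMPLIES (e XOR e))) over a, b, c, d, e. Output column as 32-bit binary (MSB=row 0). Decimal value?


Formula: (((a AND c) AND (d AND c)) IMPLIES (NOT b IMPLIES (e XOR e))) over a, b, c, d, e (32 rows)
Evaluate each row (bits = a,b,c,d,e, MSB first):
  row 0 [00000]: (((0 AND 0) AND (0 AND 0)) IMPLIES (NOT 0 IMPLIES (0 XOR 0))) -> 1
  row 1 [00001]: (((0 AND 0) AND (0 AND 0)) IMPLIES (NOT 0 IMPLIES (1 XOR 1))) -> 1
  row 2 [00010]: (((0 AND 0) AND (1 AND 0)) IMPLIES (NOT 0 IMPLIES (0 XOR 0))) -> 1
  row 3 [00011]: (((0 AND 0) AND (1 AND 0)) IMPLIES (NOT 0 IMPLIES (1 XOR 1))) -> 1
  row 4 [00100]: (((0 AND 1) AND (0 AND 1)) IMPLIES (NOT 0 IMPLIES (0 XOR 0))) -> 1
  row 5 [00101]: (((0 AND 1) AND (0 AND 1)) IMPLIES (NOT 0 IMPLIES (1 XOR 1))) -> 1
  row 6 [00110]: (((0 AND 1) AND (1 AND 1)) IMPLIES (NOT 0 IMPLIES (0 XOR 0))) -> 1
  row 7 [00111]: (((0 AND 1) AND (1 AND 1)) IMPLIES (NOT 0 IMPLIES (1 XOR 1))) -> 1
  row 8 [01000]: (((0 AND 0) AND (0 AND 0)) IMPLIES (NOT 1 IMPLIES (0 XOR 0))) -> 1
  row 9 [01001]: (((0 AND 0) AND (0 AND 0)) IMPLIES (NOT 1 IMPLIES (1 XOR 1))) -> 1
  row 10 [01010]: (((0 AND 0) AND (1 AND 0)) IMPLIES (NOT 1 IMPLIES (0 XOR 0))) -> 1
  row 11 [01011]: (((0 AND 0) AND (1 AND 0)) IMPLIES (NOT 1 IMPLIES (1 XOR 1))) -> 1
  row 12 [01100]: (((0 AND 1) AND (0 AND 1)) IMPLIES (NOT 1 IMPLIES (0 XOR 0))) -> 1
  row 13 [01101]: (((0 AND 1) AND (0 AND 1)) IMPLIES (NOT 1 IMPLIES (1 XOR 1))) -> 1
  row 14 [01110]: (((0 AND 1) AND (1 AND 1)) IMPLIES (NOT 1 IMPLIES (0 XOR 0))) -> 1
  row 15 [01111]: (((0 AND 1) AND (1 AND 1)) IMPLIES (NOT 1 IMPLIES (1 XOR 1))) -> 1
  row 16 [10000]: (((1 AND 0) AND (0 AND 0)) IMPLIES (NOT 0 IMPLIES (0 XOR 0))) -> 1
  row 17 [10001]: (((1 AND 0) AND (0 AND 0)) IMPLIES (NOT 0 IMPLIES (1 XOR 1))) -> 1
  row 18 [10010]: (((1 AND 0) AND (1 AND 0)) IMPLIES (NOT 0 IMPLIES (0 XOR 0))) -> 1
  row 19 [10011]: (((1 AND 0) AND (1 AND 0)) IMPLIES (NOT 0 IMPLIES (1 XOR 1))) -> 1
  row 20 [10100]: (((1 AND 1) AND (0 AND 1)) IMPLIES (NOT 0 IMPLIES (0 XOR 0))) -> 1
  row 21 [10101]: (((1 AND 1) AND (0 AND 1)) IMPLIES (NOT 0 IMPLIES (1 XOR 1))) -> 1
  row 22 [10110]: (((1 AND 1) AND (1 AND 1)) IMPLIES (NOT 0 IMPLIES (0 XOR 0))) -> 0
  row 23 [10111]: (((1 AND 1) AND (1 AND 1)) IMPLIES (NOT 0 IMPLIES (1 XOR 1))) -> 0
  row 24 [11000]: (((1 AND 0) AND (0 AND 0)) IMPLIES (NOT 1 IMPLIES (0 XOR 0))) -> 1
  row 25 [11001]: (((1 AND 0) AND (0 AND 0)) IMPLIES (NOT 1 IMPLIES (1 XOR 1))) -> 1
  row 26 [11010]: (((1 AND 0) AND (1 AND 0)) IMPLIES (NOT 1 IMPLIES (0 XOR 0))) -> 1
  row 27 [11011]: (((1 AND 0) AND (1 AND 0)) IMPLIES (NOT 1 IMPLIES (1 XOR 1))) -> 1
  row 28 [11100]: (((1 AND 1) AND (0 AND 1)) IMPLIES (NOT 1 IMPLIES (0 XOR 0))) -> 1
  row 29 [11101]: (((1 AND 1) AND (0 AND 1)) IMPLIES (NOT 1 IMPLIES (1 XOR 1))) -> 1
  row 30 [11110]: (((1 AND 1) AND (1 AND 1)) IMPLIES (NOT 1 IMPLIES (0 XOR 0))) -> 1
  row 31 [11111]: (((1 AND 1) AND (1 AND 1)) IMPLIES (NOT 1 IMPLIES (1 XOR 1))) -> 1
Full result column, 4 rows per line (a,b,c fixed per line; d,e runs 00..11 left to right):
  rows 0-3 [a,b,c=000]: 1111  = hex F
  rows 4-7 [a,b,c=001]: 1111  = hex F
  rows 8-11 [a,b,c=010]: 1111  = hex F
  rows 12-15 [a,b,c=011]: 1111  = hex F
  rows 16-19 [a,b,c=100]: 1111  = hex F
  rows 20-23 [a,b,c=101]: 1100  = hex C
  rows 24-27 [a,b,c=110]: 1111  = hex F
  rows 28-31 [a,b,c=111]: 1111  = hex F
Output column (row 0 .. row 31) = 11111111111111111111110011111111
Output column grouped in 4s = 1111 1111 1111 1111 1111 1100 1111 1111 = 0xFFFFFCFF
Convert to decimal digit by digit (value = value*16 + digit):
  F -> 15
  15*16 + 15 (F) = 255
  255*16 + 15 (F) = 4095
  4095*16 + 15 (F) = 65535
  65535*16 + 15 (F) = 1048575
  1048575*16 + 12 (C) = 16777212
  16777212*16 + 15 (F) = 268435407
  268435407*16 + 15 (F) = 4294966527
Decimal = 4294966527

4294966527


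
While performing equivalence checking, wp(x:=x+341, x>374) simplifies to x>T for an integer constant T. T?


Formula: wp(x:=E, P) = P[E/x] (substitute E for x in postcondition)
Step 1: Postcondition: x>374
Step 2: Substitute x+341 for x: x+341>374
Step 3: Solve for x: x > 374-341 = 33

33


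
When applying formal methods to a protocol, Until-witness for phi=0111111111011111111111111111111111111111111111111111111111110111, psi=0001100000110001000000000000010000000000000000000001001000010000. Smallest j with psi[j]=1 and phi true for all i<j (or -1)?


(phi U psi) at 0: need smallest j with psi[j]=1 and phi[i]=1 for all i in [0,j).
Scan from step 0:
  step 0: phi=0 -> phi-prefix broken from here
  step 3: psi=1 but phi already failed -> not a witness
  step 4: psi=1 but phi already failed -> not a witness
  step 10: psi=1 but phi already failed -> not a witness
  step 11: psi=1 but phi already failed -> not a witness
  step 15: psi=1 but phi already failed -> not a witness
  step 29: psi=1 but phi already failed -> not a witness
  step 51: psi=1 but phi already failed -> not a witness
  step 54: psi=1 but phi already failed -> not a witness
  step 59: psi=1 but phi already failed -> not a witness
  end of trace: no witness -> -1
Witness step = -1

-1


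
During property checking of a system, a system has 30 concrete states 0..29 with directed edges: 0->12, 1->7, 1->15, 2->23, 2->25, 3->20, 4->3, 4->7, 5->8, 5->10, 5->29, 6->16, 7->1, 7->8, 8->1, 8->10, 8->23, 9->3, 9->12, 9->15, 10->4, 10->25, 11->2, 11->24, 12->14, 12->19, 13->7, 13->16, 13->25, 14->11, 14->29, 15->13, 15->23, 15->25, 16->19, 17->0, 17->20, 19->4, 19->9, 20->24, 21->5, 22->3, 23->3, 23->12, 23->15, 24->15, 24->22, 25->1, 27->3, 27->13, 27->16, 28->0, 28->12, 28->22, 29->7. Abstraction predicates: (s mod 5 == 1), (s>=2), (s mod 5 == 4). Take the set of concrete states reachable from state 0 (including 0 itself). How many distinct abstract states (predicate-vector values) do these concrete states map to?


BFS from 0:
Concrete reachable: {0, 1, 2, 3, 4, 7, 8, 9, 10, 11, 12, 13, 14, 15, 16, 19, 20, 22, 23, 24, 25, 29}
Abstract via predicates (s mod 5 == 1), (s>=2), (s mod 5 == 4):
  (0,0,0) <- {0}
  (0,1,0) <- {2, 3, 7, 8, 10, 12, 13, 15, 20, 22, 23, 25}
  (0,1,1) <- {4, 9, 14, 19, 24, 29}
  (1,0,0) <- {1}
  (1,1,0) <- {11, 16}
Distinct abstract states = 5

5


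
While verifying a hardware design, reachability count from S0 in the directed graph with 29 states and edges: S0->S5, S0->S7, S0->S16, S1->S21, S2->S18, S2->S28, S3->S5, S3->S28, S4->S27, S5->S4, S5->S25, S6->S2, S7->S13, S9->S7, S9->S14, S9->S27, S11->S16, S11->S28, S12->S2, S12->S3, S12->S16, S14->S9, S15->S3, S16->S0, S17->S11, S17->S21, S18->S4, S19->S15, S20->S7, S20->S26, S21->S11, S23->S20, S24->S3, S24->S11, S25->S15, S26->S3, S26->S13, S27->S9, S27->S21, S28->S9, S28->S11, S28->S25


BFS from S0:
  layer 0: {S0}
  layer 1: {S5, S7, S16}
  layer 2: {S4, S13, S25}
  layer 3: {S15, S27}
  layer 4: {S3, S9, S21}
  layer 5: {S11, S14, S28}
Reachable set: {S0, S3, S4, S5, S7, S9, S11, S13, S14, S15, S16, S21, S25, S27, S28}
Count = 15

15


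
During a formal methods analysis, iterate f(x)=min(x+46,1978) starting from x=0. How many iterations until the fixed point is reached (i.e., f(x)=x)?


Step 1: x=0, cap=1978, increment=46
Step 2: x grows by 46 each step until capped at 1978; fixed point is x=1978
Step 3: iterations = ceil(1978/46) = 43

43


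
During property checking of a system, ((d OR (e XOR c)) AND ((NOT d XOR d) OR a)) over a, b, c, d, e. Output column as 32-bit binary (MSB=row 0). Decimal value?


Formula: ((d OR (e XOR c)) AND ((NOT d XOR d) OR a)) over a, b, c, d, e (32 rows)
Evaluate each row (bits = a,b,c,d,e, MSB first):
  row 0 [00000]: ((0 OR (0 XOR 0)) AND ((NOT 0 XOR 0) OR 0)) -> 0
  row 1 [00001]: ((0 OR (1 XOR 0)) AND ((NOT 0 XOR 0) OR 0)) -> 1
  row 2 [00010]: ((1 OR (0 XOR 0)) AND ((NOT 1 XOR 1) OR 0)) -> 1
  row 3 [00011]: ((1 OR (1 XOR 0)) AND ((NOT 1 XOR 1) OR 0)) -> 1
  row 4 [00100]: ((0 OR (0 XOR 1)) AND ((NOT 0 XOR 0) OR 0)) -> 1
  row 5 [00101]: ((0 OR (1 XOR 1)) AND ((NOT 0 XOR 0) OR 0)) -> 0
  row 6 [00110]: ((1 OR (0 XOR 1)) AND ((NOT 1 XOR 1) OR 0)) -> 1
  row 7 [00111]: ((1 OR (1 XOR 1)) AND ((NOT 1 XOR 1) OR 0)) -> 1
  row 8 [01000]: ((0 OR (0 XOR 0)) AND ((NOT 0 XOR 0) OR 0)) -> 0
  row 9 [01001]: ((0 OR (1 XOR 0)) AND ((NOT 0 XOR 0) OR 0)) -> 1
  row 10 [01010]: ((1 OR (0 XOR 0)) AND ((NOT 1 XOR 1) OR 0)) -> 1
  row 11 [01011]: ((1 OR (1 XOR 0)) AND ((NOT 1 XOR 1) OR 0)) -> 1
  row 12 [01100]: ((0 OR (0 XOR 1)) AND ((NOT 0 XOR 0) OR 0)) -> 1
  row 13 [01101]: ((0 OR (1 XOR 1)) AND ((NOT 0 XOR 0) OR 0)) -> 0
  row 14 [01110]: ((1 OR (0 XOR 1)) AND ((NOT 1 XOR 1) OR 0)) -> 1
  row 15 [01111]: ((1 OR (1 XOR 1)) AND ((NOT 1 XOR 1) OR 0)) -> 1
  row 16 [10000]: ((0 OR (0 XOR 0)) AND ((NOT 0 XOR 0) OR 1)) -> 0
  row 17 [10001]: ((0 OR (1 XOR 0)) AND ((NOT 0 XOR 0) OR 1)) -> 1
  row 18 [10010]: ((1 OR (0 XOR 0)) AND ((NOT 1 XOR 1) OR 1)) -> 1
  row 19 [10011]: ((1 OR (1 XOR 0)) AND ((NOT 1 XOR 1) OR 1)) -> 1
  row 20 [10100]: ((0 OR (0 XOR 1)) AND ((NOT 0 XOR 0) OR 1)) -> 1
  row 21 [10101]: ((0 OR (1 XOR 1)) AND ((NOT 0 XOR 0) OR 1)) -> 0
  row 22 [10110]: ((1 OR (0 XOR 1)) AND ((NOT 1 XOR 1) OR 1)) -> 1
  row 23 [10111]: ((1 OR (1 XOR 1)) AND ((NOT 1 XOR 1) OR 1)) -> 1
  row 24 [11000]: ((0 OR (0 XOR 0)) AND ((NOT 0 XOR 0) OR 1)) -> 0
  row 25 [11001]: ((0 OR (1 XOR 0)) AND ((NOT 0 XOR 0) OR 1)) -> 1
  row 26 [11010]: ((1 OR (0 XOR 0)) AND ((NOT 1 XOR 1) OR 1)) -> 1
  row 27 [11011]: ((1 OR (1 XOR 0)) AND ((NOT 1 XOR 1) OR 1)) -> 1
  row 28 [11100]: ((0 OR (0 XOR 1)) AND ((NOT 0 XOR 0) OR 1)) -> 1
  row 29 [11101]: ((0 OR (1 XOR 1)) AND ((NOT 0 XOR 0) OR 1)) -> 0
  row 30 [11110]: ((1 OR (0 XOR 1)) AND ((NOT 1 XOR 1) OR 1)) -> 1
  row 31 [11111]: ((1 OR (1 XOR 1)) AND ((NOT 1 XOR 1) OR 1)) -> 1
Full result column, 4 rows per line (a,b,c fixed per line; d,e runs 00..11 left to right):
  rows 0-3 [a,b,c=000]: 0111  = hex 7
  rows 4-7 [a,b,c=001]: 1011  = hex B
  rows 8-11 [a,b,c=010]: 0111  = hex 7
  rows 12-15 [a,b,c=011]: 1011  = hex B
  rows 16-19 [a,b,c=100]: 0111  = hex 7
  rows 20-23 [a,b,c=101]: 1011  = hex B
  rows 24-27 [a,b,c=110]: 0111  = hex 7
  rows 28-31 [a,b,c=111]: 1011  = hex B
Output column (row 0 .. row 31) = 01111011011110110111101101111011
Output column grouped in 4s = 0111 1011 0111 1011 0111 1011 0111 1011 = 0x7B7B7B7B
Convert to decimal digit by digit (value = value*16 + digit):
  7 -> 7
  7*16 + 11 (B) = 123
  123*16 + 7 = 1975
  1975*16 + 11 (B) = 31611
  31611*16 + 7 = 505783
  505783*16 + 11 (B) = 8092539
  8092539*16 + 7 = 129480631
  129480631*16 + 11 (B) = 2071690107
Decimal = 2071690107

2071690107


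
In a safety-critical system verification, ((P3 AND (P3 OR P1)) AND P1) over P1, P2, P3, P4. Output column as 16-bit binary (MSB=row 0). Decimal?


Formula: ((P3 AND (P3 OR P1)) AND P1) over P1, P2, P3, P4 (16 rows)
Evaluate each row (bits = P1,P2,P3,P4, MSB first):
  row 0 [0000]: ((0 AND (0 OR 0)) AND 0) -> 0
  row 1 [0001]: ((0 AND (0 OR 0)) AND 0) -> 0
  row 2 [0010]: ((1 AND (1 OR 0)) AND 0) -> 0
  row 3 [0011]: ((1 AND (1 OR 0)) AND 0) -> 0
  row 4 [0100]: ((0 AND (0 OR 0)) AND 0) -> 0
  row 5 [0101]: ((0 AND (0 OR 0)) AND 0) -> 0
  row 6 [0110]: ((1 AND (1 OR 0)) AND 0) -> 0
  row 7 [0111]: ((1 AND (1 OR 0)) AND 0) -> 0
  row 8 [1000]: ((0 AND (0 OR 1)) AND 1) -> 0
  row 9 [1001]: ((0 AND (0 OR 1)) AND 1) -> 0
  row 10 [1010]: ((1 AND (1 OR 1)) AND 1) -> 1
  row 11 [1011]: ((1 AND (1 OR 1)) AND 1) -> 1
  row 12 [1100]: ((0 AND (0 OR 1)) AND 1) -> 0
  row 13 [1101]: ((0 AND (0 OR 1)) AND 1) -> 0
  row 14 [1110]: ((1 AND (1 OR 1)) AND 1) -> 1
  row 15 [1111]: ((1 AND (1 OR 1)) AND 1) -> 1
Full result column, 4 rows per line (P1,P2 fixed per line; P3,P4 runs 00..11 left to right):
  rows 0-3 [P1,P2=00]: 0000  = hex 0
  rows 4-7 [P1,P2=01]: 0000  = hex 0
  rows 8-11 [P1,P2=10]: 0011  = hex 3
  rows 12-15 [P1,P2=11]: 0011  = hex 3
Output column (row 0 .. row 15) = 0000000000110011
Output column grouped in 4s = 0000 0000 0011 0011 = 0x0033
Convert to decimal digit by digit (value = value*16 + digit):
  0 -> 0
  0*16 + 0 = 0
  0*16 + 3 = 3
  3*16 + 3 = 51
Decimal = 51

51


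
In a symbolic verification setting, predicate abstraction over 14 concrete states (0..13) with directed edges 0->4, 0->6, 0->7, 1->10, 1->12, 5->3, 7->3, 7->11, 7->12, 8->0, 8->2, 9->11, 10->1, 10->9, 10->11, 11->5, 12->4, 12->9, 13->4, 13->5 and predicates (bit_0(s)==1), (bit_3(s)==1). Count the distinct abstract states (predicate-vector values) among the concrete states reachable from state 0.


BFS from 0:
Concrete reachable: {0, 3, 4, 5, 6, 7, 9, 11, 12}
Abstract via predicates (bit_0(s)==1), (bit_3(s)==1):
  (0,0) <- {0, 4, 6}
  (0,1) <- {12}
  (1,0) <- {3, 5, 7}
  (1,1) <- {9, 11}
Distinct abstract states = 4

4


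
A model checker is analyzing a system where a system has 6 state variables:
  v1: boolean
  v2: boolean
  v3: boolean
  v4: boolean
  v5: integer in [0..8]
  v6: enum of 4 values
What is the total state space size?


State space = product of domain sizes of all variables.
Domain sizes:
  v1 (boolean): 2
  v2 (boolean): 2
  v3 (boolean): 2
  v4 (boolean): 2
  v5 (integer in [0..8]): 9
  v6 (enum of 4 values): 4
Product = 2 * 2 * 2 * 2 * 9 * 4 = 576

576


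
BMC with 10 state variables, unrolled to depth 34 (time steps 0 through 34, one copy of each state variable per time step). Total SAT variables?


BMC unrolls to depth k, creating one copy of each state var for steps 0..k.
Step count = 34 + 1 = 35 (steps 0 through 34)
Vars per step = 10
Total = 10 * 35 = 350

350


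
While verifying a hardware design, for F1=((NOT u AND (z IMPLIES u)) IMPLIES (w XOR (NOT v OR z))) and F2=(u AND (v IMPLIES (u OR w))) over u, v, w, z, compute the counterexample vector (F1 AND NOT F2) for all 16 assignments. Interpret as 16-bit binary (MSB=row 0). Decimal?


F1 = ((NOT u AND (z IMPLIES u)) IMPLIES (w XOR (NOT v OR z)))
F2 = (u AND (v IMPLIES (u OR w)))
Counterexample to F1=>F2 is where F1=1 and F2=0.
Evaluate each row (bits = u,v,w,z, MSB first):
  row 0 [0000]: F1=1 F2=0 -> F1&~F2 -> 1
  row 1 [0001]: F1=1 F2=0 -> F1&~F2 -> 1
  row 2 [0010]: F1=0 F2=0 -> F1&~F2 -> 0
  row 3 [0011]: F1=1 F2=0 -> F1&~F2 -> 1
  row 4 [0100]: F1=0 F2=0 -> F1&~F2 -> 0
  row 5 [0101]: F1=1 F2=0 -> F1&~F2 -> 1
  row 6 [0110]: F1=1 F2=0 -> F1&~F2 -> 1
  row 7 [0111]: F1=1 F2=0 -> F1&~F2 -> 1
  row 8 [1000]: F1=1 F2=1 -> F1&~F2 -> 0
  row 9 [1001]: F1=1 F2=1 -> F1&~F2 -> 0
  row 10 [1010]: F1=1 F2=1 -> F1&~F2 -> 0
  row 11 [1011]: F1=1 F2=1 -> F1&~F2 -> 0
  row 12 [1100]: F1=1 F2=1 -> F1&~F2 -> 0
  row 13 [1101]: F1=1 F2=1 -> F1&~F2 -> 0
  row 14 [1110]: F1=1 F2=1 -> F1&~F2 -> 0
  row 15 [1111]: F1=1 F2=1 -> F1&~F2 -> 0
Full result column, 4 rows per line (u,v fixed per line; w,z runs 00..11 left to right):
  rows 0-3 [u,v=00]: 1101  = hex D
  rows 4-7 [u,v=01]: 0111  = hex 7
  rows 8-11 [u,v=10]: 0000  = hex 0
  rows 12-15 [u,v=11]: 0000  = hex 0
Counterexample vector (row 0 .. row 15) = 1101011100000000
Output column grouped in 4s = 1101 0111 0000 0000 = 0xD700
Convert to decimal digit by digit (value = value*16 + digit):
  D -> 13
  13*16 + 7 = 215
  215*16 + 0 = 3440
  3440*16 + 0 = 55040
Decimal = 55040

55040


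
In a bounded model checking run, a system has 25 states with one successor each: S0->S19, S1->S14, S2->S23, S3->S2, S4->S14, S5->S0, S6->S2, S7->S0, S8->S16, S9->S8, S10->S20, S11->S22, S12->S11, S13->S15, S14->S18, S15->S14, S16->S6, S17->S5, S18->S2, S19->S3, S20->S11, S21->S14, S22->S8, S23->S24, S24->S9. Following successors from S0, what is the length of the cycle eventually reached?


Trace from S0 until a state repeats:
  S0 -> S19 -> S3 -> S2 -> S23 -> S24 -> S9 -> S8 -> S16 -> S6 -> S2
S2 first seen at step 3, revisited at step 10.
Cycle length = 10 - 3 = 7

7


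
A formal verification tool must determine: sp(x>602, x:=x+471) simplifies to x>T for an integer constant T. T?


Formula: sp(P, x:=E) = exists old_x. (x = E[old_x/x]) AND P[old_x/x] (old_x is the value of x before the assignment; eliminate old_x by solving x = E[old_x/x] for old_x)
Step 1: Precondition P: x>602, i.e. old_x > 602
Step 2: Assignment gives x = old_x + 471, so old_x = x - 471
Step 3: Substitute into P: x - 471 > 602
Step 4: Simplify: x > 602+471 = 1073

1073


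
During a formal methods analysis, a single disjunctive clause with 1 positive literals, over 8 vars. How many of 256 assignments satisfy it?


Step 1: Total=2^8=256
Step 2: Unsat when all 1 false: 2^7=128
Step 3: Sat=256-128=128

128


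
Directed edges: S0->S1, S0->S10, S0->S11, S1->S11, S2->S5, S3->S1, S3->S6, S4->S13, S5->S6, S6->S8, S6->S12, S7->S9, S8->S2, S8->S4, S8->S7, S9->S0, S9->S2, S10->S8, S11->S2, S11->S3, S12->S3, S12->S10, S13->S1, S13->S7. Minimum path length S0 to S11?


BFS layer-by-layer from S0:
  dist 0: {S0}
  dist 1: {S1, S10, S11}
  -> S11 reached at distance 1
Shortest path length = 1

1


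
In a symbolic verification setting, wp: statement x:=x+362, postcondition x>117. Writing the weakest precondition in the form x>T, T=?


Formula: wp(x:=E, P) = P[E/x] (substitute E for x in postcondition)
Step 1: Postcondition: x>117
Step 2: Substitute x+362 for x: x+362>117
Step 3: Solve for x: x > 117-362 = -245

-245


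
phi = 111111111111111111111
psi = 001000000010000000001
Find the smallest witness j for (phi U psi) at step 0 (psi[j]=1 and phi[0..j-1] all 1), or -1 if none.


(phi U psi) at 0: need smallest j with psi[j]=1 and phi[i]=1 for all i in [0,j).
Scan from step 0:
  step 0: phi=1, psi=0 -> continue
  step 1: phi=1, psi=0 -> continue
  step 2: psi=1 and phi held for [0,2) -> witness found
Witness step = 2

2


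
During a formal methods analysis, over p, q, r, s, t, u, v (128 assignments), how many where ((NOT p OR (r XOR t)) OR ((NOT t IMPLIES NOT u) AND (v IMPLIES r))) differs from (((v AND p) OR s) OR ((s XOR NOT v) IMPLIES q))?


F1 = ((NOT p OR (r XOR t)) OR ((NOT t IMPLIES NOT u) AND (v IMPLIES r)))
F2 = (((v AND p) OR s) OR ((s XOR NOT v) IMPLIES q))
Evaluate both on each of 128 rows (bits = p,q,r,s,t,u,v):
  row 0 [0000000]: F1=1 F2=0 (differ) -> 1
  row 1 [0000001]: F1=1 F2=1 -> 0
  row 2 [0000010]: F1=1 F2=0 (differ) -> 1
  row 3 [0000011]: F1=1 F2=1 -> 0
  row 4 [0000100]: F1=1 F2=0 (differ) -> 1
  (every remaining row is evaluated the same way; all 128 results are listed next)
Full result column, 8 rows per line (p,q,r,s fixed per line; t,u,v runs 000..111 left to right):
  rows 0-7 [p,q,r,s=0000]: 10101010  (ones: 4)
  rows 8-15 [p,q,r,s=0001]: 00000000  (ones: 0)
  rows 16-23 [p,q,r,s=0010]: 10101010  (ones: 4)
  rows 24-31 [p,q,r,s=0011]: 00000000  (ones: 0)
  rows 32-39 [p,q,r,s=0100]: 00000000  (ones: 0)
  rows 40-47 [p,q,r,s=0101]: 00000000  (ones: 0)
  rows 48-55 [p,q,r,s=0110]: 00000000  (ones: 0)
  rows 56-63 [p,q,r,s=0111]: 00000000  (ones: 0)
  rows 64-71 [p,q,r,s=1000]: 11011010  (ones: 5)
  rows 72-79 [p,q,r,s=1001]: 01110000  (ones: 3)
  rows 80-87 [p,q,r,s=1010]: 10101010  (ones: 4)
  rows 88-95 [p,q,r,s=1011]: 00000000  (ones: 0)
  rows 96-103 [p,q,r,s=1100]: 01110000  (ones: 3)
  rows 104-111 [p,q,r,s=1101]: 01110000  (ones: 3)
  rows 112-119 [p,q,r,s=1110]: 00000000  (ones: 0)
  rows 120-127 [p,q,r,s=1111]: 00000000  (ones: 0)
Disagreements = 4+0+4+0+0+0+0+0+5+3+4+0+3+3+0+0 = 26

26


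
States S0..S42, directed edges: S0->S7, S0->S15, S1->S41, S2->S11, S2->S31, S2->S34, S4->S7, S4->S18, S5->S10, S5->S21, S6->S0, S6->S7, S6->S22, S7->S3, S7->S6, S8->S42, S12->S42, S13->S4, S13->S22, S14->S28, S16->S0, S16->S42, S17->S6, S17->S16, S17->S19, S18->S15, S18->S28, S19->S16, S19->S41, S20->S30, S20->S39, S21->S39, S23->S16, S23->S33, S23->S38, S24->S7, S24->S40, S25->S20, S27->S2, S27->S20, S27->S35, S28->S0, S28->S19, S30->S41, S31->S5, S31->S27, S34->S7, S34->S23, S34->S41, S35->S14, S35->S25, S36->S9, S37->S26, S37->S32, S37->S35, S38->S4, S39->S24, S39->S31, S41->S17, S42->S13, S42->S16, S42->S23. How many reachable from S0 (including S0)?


BFS from S0:
  layer 0: {S0}
  layer 1: {S7, S15}
  layer 2: {S3, S6}
  layer 3: {S22}
Reachable set: {S0, S3, S6, S7, S15, S22}
Count = 6

6


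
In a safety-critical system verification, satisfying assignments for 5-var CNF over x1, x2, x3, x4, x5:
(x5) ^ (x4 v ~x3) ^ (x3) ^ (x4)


CNF with 4 clauses over 5 vars (32 assignments).
An assignment satisfies CNF iff every clause has >=1 true literal.
Check each row (bits = x1,x2,x3,x4,x5; clause T/F shown):
  row 0 [00000]: clauses=FTFF -> 0
  row 1 [00001]: clauses=TTFF -> 0
  row 2 [00010]: clauses=FTFT -> 0
  row 3 [00011]: clauses=TTFT -> 0
  row 4 [00100]: clauses=FFTF -> 0
  row 5 [00101]: clauses=TFTF -> 0
  row 6 [00110]: clauses=FTTT -> 0
  row 7 [00111]: clauses=TTTT -> 1
  row 8 [01000]: clauses=FTFF -> 0
  row 9 [01001]: clauses=TTFF -> 0
  row 10 [01010]: clauses=FTFT -> 0
  row 11 [01011]: clauses=TTFT -> 0
  row 12 [01100]: clauses=FFTF -> 0
  row 13 [01101]: clauses=TFTF -> 0
  row 14 [01110]: clauses=FTTT -> 0
  row 15 [01111]: clauses=TTTT -> 1
  row 16 [10000]: clauses=FTFF -> 0
  row 17 [10001]: clauses=TTFF -> 0
  row 18 [10010]: clauses=FTFT -> 0
  row 19 [10011]: clauses=TTFT -> 0
  row 20 [10100]: clauses=FFTF -> 0
  row 21 [10101]: clauses=TFTF -> 0
  row 22 [10110]: clauses=FTTT -> 0
  row 23 [10111]: clauses=TTTT -> 1
  row 24 [11000]: clauses=FTFF -> 0
  row 25 [11001]: clauses=TTFF -> 0
  row 26 [11010]: clauses=FTFT -> 0
  row 27 [11011]: clauses=TTFT -> 0
  row 28 [11100]: clauses=FFTF -> 0
  row 29 [11101]: clauses=TFTF -> 0
  row 30 [11110]: clauses=FTTT -> 0
  row 31 [11111]: clauses=TTTT -> 1
Full result column, 8 rows per line (x1,x2 fixed per line; x3,x4,x5 runs 000..111 left to right):
  rows 0-7 [x1,x2=00]: 00000001  (ones: 1)
  rows 8-15 [x1,x2=01]: 00000001  (ones: 1)
  rows 16-23 [x1,x2=10]: 00000001  (ones: 1)
  rows 24-31 [x1,x2=11]: 00000001  (ones: 1)
Satisfying assignments = 1+1+1+1 = 4

4


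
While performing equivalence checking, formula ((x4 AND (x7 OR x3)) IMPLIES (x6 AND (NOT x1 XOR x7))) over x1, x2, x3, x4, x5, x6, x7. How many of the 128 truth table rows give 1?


Formula: ((x4 AND (x7 OR x3)) IMPLIES (x6 AND (NOT x1 XOR x7))) over 7 vars (128 rows)
Evaluate each row (x1, x2, x3, x4, x5, x6, x7 as bits, MSB first):
  row 0 [0000000]: ((0 AND (0 OR 0)) IMPLIES (0 AND (NOT 0 XOR 0))) -> 1
  row 1 [0000001]: ((0 AND (1 OR 0)) IMPLIES (0 AND (NOT 0 XOR 1))) -> 1
  row 2 [0000010]: ((0 AND (0 OR 0)) IMPLIES (1 AND (NOT 0 XOR 0))) -> 1
  row 3 [0000011]: ((0 AND (1 OR 0)) IMPLIES (1 AND (NOT 0 XOR 1))) -> 1
  row 4 [0000100]: ((0 AND (0 OR 0)) IMPLIES (0 AND (NOT 0 XOR 0))) -> 1
  (every remaining row is evaluated the same way; all 128 results are listed next)
Full result column, 8 rows per line (x1,x2,x3,x4 fixed per line; x5,x6,x7 runs 000..111 left to right):
  rows 0-7 [x1,x2,x3,x4=0000]: 11111111  (ones: 8)
  rows 8-15 [x1,x2,x3,x4=0001]: 10101010  (ones: 4)
  rows 16-23 [x1,x2,x3,x4=0010]: 11111111  (ones: 8)
  rows 24-31 [x1,x2,x3,x4=0011]: 00100010  (ones: 2)
  rows 32-39 [x1,x2,x3,x4=0100]: 11111111  (ones: 8)
  rows 40-47 [x1,x2,x3,x4=0101]: 10101010  (ones: 4)
  rows 48-55 [x1,x2,x3,x4=0110]: 11111111  (ones: 8)
  rows 56-63 [x1,x2,x3,x4=0111]: 00100010  (ones: 2)
  rows 64-71 [x1,x2,x3,x4=1000]: 11111111  (ones: 8)
  rows 72-79 [x1,x2,x3,x4=1001]: 10111011  (ones: 6)
  rows 80-87 [x1,x2,x3,x4=1010]: 11111111  (ones: 8)
  rows 88-95 [x1,x2,x3,x4=1011]: 00010001  (ones: 2)
  rows 96-103 [x1,x2,x3,x4=1100]: 11111111  (ones: 8)
  rows 104-111 [x1,x2,x3,x4=1101]: 10111011  (ones: 6)
  rows 112-119 [x1,x2,x3,x4=1110]: 11111111  (ones: 8)
  rows 120-127 [x1,x2,x3,x4=1111]: 00010001  (ones: 2)
Count of 1-rows = 8+4+8+2+8+4+8+2+8+6+8+2+8+6+8+2 = 92

92


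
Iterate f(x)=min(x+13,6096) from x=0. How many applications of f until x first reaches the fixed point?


Step 1: x=0, cap=6096, increment=13
Step 2: x grows by 13 each step until capped at 6096; fixed point is x=6096
Step 3: iterations = ceil(6096/13) = 469

469


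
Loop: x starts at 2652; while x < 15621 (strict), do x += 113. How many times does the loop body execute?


Step 1: x goes from 2652 toward 15621 by 113; the body runs while x<15621, so iterations = ceil((bound-start)/step)
Step 2: Distance=12969
Step 3: ceil(12969/113)=115

115


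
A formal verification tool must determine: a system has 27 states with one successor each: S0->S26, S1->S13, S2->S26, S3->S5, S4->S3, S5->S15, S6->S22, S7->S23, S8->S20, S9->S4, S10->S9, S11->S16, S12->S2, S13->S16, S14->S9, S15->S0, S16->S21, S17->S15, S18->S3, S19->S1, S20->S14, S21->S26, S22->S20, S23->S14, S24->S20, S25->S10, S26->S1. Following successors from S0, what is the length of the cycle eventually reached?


Trace from S0 until a state repeats:
  S0 -> S26 -> S1 -> S13 -> S16 -> S21 -> S26
S26 first seen at step 1, revisited at step 6.
Cycle length = 6 - 1 = 5

5


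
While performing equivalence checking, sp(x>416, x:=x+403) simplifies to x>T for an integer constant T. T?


Formula: sp(P, x:=E) = exists old_x. (x = E[old_x/x]) AND P[old_x/x] (old_x is the value of x before the assignment; eliminate old_x by solving x = E[old_x/x] for old_x)
Step 1: Precondition P: x>416, i.e. old_x > 416
Step 2: Assignment gives x = old_x + 403, so old_x = x - 403
Step 3: Substitute into P: x - 403 > 416
Step 4: Simplify: x > 416+403 = 819

819


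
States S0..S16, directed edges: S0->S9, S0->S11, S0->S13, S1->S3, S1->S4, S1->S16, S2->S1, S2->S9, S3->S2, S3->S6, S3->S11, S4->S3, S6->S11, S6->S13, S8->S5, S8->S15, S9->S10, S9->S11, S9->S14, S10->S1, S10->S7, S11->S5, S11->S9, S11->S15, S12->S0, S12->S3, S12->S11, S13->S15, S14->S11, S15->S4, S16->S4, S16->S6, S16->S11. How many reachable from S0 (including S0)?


BFS from S0:
  layer 0: {S0}
  layer 1: {S9, S11, S13}
  layer 2: {S5, S10, S14, S15}
  layer 3: {S1, S4, S7}
  layer 4: {S3, S16}
  layer 5: {S2, S6}
Reachable set: {S0, S1, S2, S3, S4, S5, S6, S7, S9, S10, S11, S13, S14, S15, S16}
Count = 15

15


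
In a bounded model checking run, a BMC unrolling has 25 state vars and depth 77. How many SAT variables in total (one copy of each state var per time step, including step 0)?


BMC unrolls to depth k, creating one copy of each state var for steps 0..k.
Step count = 77 + 1 = 78 (steps 0 through 77)
Vars per step = 25
Total = 25 * 78 = 1950

1950


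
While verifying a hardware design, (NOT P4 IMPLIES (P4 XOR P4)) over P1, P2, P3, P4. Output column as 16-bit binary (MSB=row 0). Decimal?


Formula: (NOT P4 IMPLIES (P4 XOR P4)) over P1, P2, P3, P4 (16 rows)
Evaluate each row (bits = P1,P2,P3,P4, MSB first):
  row 0 [0000]: (NOT 0 IMPLIES (0 XOR 0)) -> 0
  row 1 [0001]: (NOT 1 IMPLIES (1 XOR 1)) -> 1
  row 2 [0010]: (NOT 0 IMPLIES (0 XOR 0)) -> 0
  row 3 [0011]: (NOT 1 IMPLIES (1 XOR 1)) -> 1
  row 4 [0100]: (NOT 0 IMPLIES (0 XOR 0)) -> 0
  row 5 [0101]: (NOT 1 IMPLIES (1 XOR 1)) -> 1
  row 6 [0110]: (NOT 0 IMPLIES (0 XOR 0)) -> 0
  row 7 [0111]: (NOT 1 IMPLIES (1 XOR 1)) -> 1
  row 8 [1000]: (NOT 0 IMPLIES (0 XOR 0)) -> 0
  row 9 [1001]: (NOT 1 IMPLIES (1 XOR 1)) -> 1
  row 10 [1010]: (NOT 0 IMPLIES (0 XOR 0)) -> 0
  row 11 [1011]: (NOT 1 IMPLIES (1 XOR 1)) -> 1
  row 12 [1100]: (NOT 0 IMPLIES (0 XOR 0)) -> 0
  row 13 [1101]: (NOT 1 IMPLIES (1 XOR 1)) -> 1
  row 14 [1110]: (NOT 0 IMPLIES (0 XOR 0)) -> 0
  row 15 [1111]: (NOT 1 IMPLIES (1 XOR 1)) -> 1
Full result column, 4 rows per line (P1,P2 fixed per line; P3,P4 runs 00..11 left to right):
  rows 0-3 [P1,P2=00]: 0101  = hex 5
  rows 4-7 [P1,P2=01]: 0101  = hex 5
  rows 8-11 [P1,P2=10]: 0101  = hex 5
  rows 12-15 [P1,P2=11]: 0101  = hex 5
Output column (row 0 .. row 15) = 0101010101010101
Output column grouped in 4s = 0101 0101 0101 0101 = 0x5555
Convert to decimal digit by digit (value = value*16 + digit):
  5 -> 5
  5*16 + 5 = 85
  85*16 + 5 = 1365
  1365*16 + 5 = 21845
Decimal = 21845

21845
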